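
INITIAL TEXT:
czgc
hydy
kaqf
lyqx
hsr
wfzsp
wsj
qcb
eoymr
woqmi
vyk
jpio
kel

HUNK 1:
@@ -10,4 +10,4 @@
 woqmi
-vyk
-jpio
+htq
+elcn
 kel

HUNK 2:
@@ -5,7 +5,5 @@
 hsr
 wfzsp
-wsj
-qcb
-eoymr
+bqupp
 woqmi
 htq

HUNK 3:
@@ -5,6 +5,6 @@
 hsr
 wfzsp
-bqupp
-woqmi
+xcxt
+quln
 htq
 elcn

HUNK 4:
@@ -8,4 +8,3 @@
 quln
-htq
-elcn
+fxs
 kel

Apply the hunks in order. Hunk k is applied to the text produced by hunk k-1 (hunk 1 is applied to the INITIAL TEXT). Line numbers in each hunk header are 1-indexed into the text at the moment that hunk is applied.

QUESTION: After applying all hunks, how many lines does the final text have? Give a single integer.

Hunk 1: at line 10 remove [vyk,jpio] add [htq,elcn] -> 13 lines: czgc hydy kaqf lyqx hsr wfzsp wsj qcb eoymr woqmi htq elcn kel
Hunk 2: at line 5 remove [wsj,qcb,eoymr] add [bqupp] -> 11 lines: czgc hydy kaqf lyqx hsr wfzsp bqupp woqmi htq elcn kel
Hunk 3: at line 5 remove [bqupp,woqmi] add [xcxt,quln] -> 11 lines: czgc hydy kaqf lyqx hsr wfzsp xcxt quln htq elcn kel
Hunk 4: at line 8 remove [htq,elcn] add [fxs] -> 10 lines: czgc hydy kaqf lyqx hsr wfzsp xcxt quln fxs kel
Final line count: 10

Answer: 10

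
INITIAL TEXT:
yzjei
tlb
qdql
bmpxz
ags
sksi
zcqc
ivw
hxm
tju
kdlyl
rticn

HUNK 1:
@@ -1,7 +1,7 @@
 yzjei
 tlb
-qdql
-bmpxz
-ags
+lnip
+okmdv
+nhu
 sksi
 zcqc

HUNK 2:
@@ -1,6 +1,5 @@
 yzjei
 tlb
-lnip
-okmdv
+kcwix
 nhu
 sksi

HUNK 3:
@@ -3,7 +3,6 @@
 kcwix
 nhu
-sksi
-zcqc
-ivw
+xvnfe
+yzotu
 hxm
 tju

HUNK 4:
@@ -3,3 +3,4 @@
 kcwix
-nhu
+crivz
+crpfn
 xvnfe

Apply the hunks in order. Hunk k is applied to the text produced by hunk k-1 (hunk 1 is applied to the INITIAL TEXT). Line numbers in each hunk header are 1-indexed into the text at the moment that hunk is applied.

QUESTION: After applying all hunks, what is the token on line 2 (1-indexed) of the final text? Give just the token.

Hunk 1: at line 1 remove [qdql,bmpxz,ags] add [lnip,okmdv,nhu] -> 12 lines: yzjei tlb lnip okmdv nhu sksi zcqc ivw hxm tju kdlyl rticn
Hunk 2: at line 1 remove [lnip,okmdv] add [kcwix] -> 11 lines: yzjei tlb kcwix nhu sksi zcqc ivw hxm tju kdlyl rticn
Hunk 3: at line 3 remove [sksi,zcqc,ivw] add [xvnfe,yzotu] -> 10 lines: yzjei tlb kcwix nhu xvnfe yzotu hxm tju kdlyl rticn
Hunk 4: at line 3 remove [nhu] add [crivz,crpfn] -> 11 lines: yzjei tlb kcwix crivz crpfn xvnfe yzotu hxm tju kdlyl rticn
Final line 2: tlb

Answer: tlb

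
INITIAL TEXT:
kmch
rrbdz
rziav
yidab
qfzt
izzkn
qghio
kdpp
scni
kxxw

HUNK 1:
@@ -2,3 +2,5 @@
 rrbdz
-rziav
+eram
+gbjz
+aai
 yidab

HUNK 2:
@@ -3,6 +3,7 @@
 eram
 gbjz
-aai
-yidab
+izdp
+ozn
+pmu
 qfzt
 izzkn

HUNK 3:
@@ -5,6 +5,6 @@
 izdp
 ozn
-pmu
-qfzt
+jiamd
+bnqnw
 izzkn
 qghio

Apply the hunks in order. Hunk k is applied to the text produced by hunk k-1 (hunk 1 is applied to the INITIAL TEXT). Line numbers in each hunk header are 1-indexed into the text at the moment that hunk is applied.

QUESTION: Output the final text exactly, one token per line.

Hunk 1: at line 2 remove [rziav] add [eram,gbjz,aai] -> 12 lines: kmch rrbdz eram gbjz aai yidab qfzt izzkn qghio kdpp scni kxxw
Hunk 2: at line 3 remove [aai,yidab] add [izdp,ozn,pmu] -> 13 lines: kmch rrbdz eram gbjz izdp ozn pmu qfzt izzkn qghio kdpp scni kxxw
Hunk 3: at line 5 remove [pmu,qfzt] add [jiamd,bnqnw] -> 13 lines: kmch rrbdz eram gbjz izdp ozn jiamd bnqnw izzkn qghio kdpp scni kxxw

Answer: kmch
rrbdz
eram
gbjz
izdp
ozn
jiamd
bnqnw
izzkn
qghio
kdpp
scni
kxxw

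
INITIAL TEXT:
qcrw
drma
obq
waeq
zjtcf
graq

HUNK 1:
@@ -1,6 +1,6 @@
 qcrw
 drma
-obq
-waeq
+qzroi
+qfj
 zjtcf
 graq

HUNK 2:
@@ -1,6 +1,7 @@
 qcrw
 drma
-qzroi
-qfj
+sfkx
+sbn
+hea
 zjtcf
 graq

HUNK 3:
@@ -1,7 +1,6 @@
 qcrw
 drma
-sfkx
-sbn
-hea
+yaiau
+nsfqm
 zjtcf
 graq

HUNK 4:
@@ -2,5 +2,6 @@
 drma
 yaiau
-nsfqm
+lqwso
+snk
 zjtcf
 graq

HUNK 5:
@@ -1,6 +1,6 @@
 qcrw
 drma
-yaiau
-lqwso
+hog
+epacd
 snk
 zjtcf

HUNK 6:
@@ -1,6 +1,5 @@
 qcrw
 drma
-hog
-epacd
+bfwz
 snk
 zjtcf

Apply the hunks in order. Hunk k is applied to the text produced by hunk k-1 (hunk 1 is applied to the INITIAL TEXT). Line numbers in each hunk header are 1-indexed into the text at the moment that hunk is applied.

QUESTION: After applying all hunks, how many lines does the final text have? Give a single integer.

Hunk 1: at line 1 remove [obq,waeq] add [qzroi,qfj] -> 6 lines: qcrw drma qzroi qfj zjtcf graq
Hunk 2: at line 1 remove [qzroi,qfj] add [sfkx,sbn,hea] -> 7 lines: qcrw drma sfkx sbn hea zjtcf graq
Hunk 3: at line 1 remove [sfkx,sbn,hea] add [yaiau,nsfqm] -> 6 lines: qcrw drma yaiau nsfqm zjtcf graq
Hunk 4: at line 2 remove [nsfqm] add [lqwso,snk] -> 7 lines: qcrw drma yaiau lqwso snk zjtcf graq
Hunk 5: at line 1 remove [yaiau,lqwso] add [hog,epacd] -> 7 lines: qcrw drma hog epacd snk zjtcf graq
Hunk 6: at line 1 remove [hog,epacd] add [bfwz] -> 6 lines: qcrw drma bfwz snk zjtcf graq
Final line count: 6

Answer: 6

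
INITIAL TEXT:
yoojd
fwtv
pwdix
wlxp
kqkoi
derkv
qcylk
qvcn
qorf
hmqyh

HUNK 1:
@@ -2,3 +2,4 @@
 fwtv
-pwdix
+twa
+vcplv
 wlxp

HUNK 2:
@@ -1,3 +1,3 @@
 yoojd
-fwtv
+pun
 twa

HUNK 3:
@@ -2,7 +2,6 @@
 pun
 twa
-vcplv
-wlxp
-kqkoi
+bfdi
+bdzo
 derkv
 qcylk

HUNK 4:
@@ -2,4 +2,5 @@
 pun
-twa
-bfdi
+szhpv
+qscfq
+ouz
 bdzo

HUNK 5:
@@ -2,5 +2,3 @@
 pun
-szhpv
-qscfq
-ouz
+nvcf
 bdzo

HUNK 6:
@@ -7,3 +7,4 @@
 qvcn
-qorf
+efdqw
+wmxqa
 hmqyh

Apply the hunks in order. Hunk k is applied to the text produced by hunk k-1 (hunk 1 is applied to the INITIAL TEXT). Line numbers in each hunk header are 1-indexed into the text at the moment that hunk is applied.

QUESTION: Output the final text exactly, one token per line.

Answer: yoojd
pun
nvcf
bdzo
derkv
qcylk
qvcn
efdqw
wmxqa
hmqyh

Derivation:
Hunk 1: at line 2 remove [pwdix] add [twa,vcplv] -> 11 lines: yoojd fwtv twa vcplv wlxp kqkoi derkv qcylk qvcn qorf hmqyh
Hunk 2: at line 1 remove [fwtv] add [pun] -> 11 lines: yoojd pun twa vcplv wlxp kqkoi derkv qcylk qvcn qorf hmqyh
Hunk 3: at line 2 remove [vcplv,wlxp,kqkoi] add [bfdi,bdzo] -> 10 lines: yoojd pun twa bfdi bdzo derkv qcylk qvcn qorf hmqyh
Hunk 4: at line 2 remove [twa,bfdi] add [szhpv,qscfq,ouz] -> 11 lines: yoojd pun szhpv qscfq ouz bdzo derkv qcylk qvcn qorf hmqyh
Hunk 5: at line 2 remove [szhpv,qscfq,ouz] add [nvcf] -> 9 lines: yoojd pun nvcf bdzo derkv qcylk qvcn qorf hmqyh
Hunk 6: at line 7 remove [qorf] add [efdqw,wmxqa] -> 10 lines: yoojd pun nvcf bdzo derkv qcylk qvcn efdqw wmxqa hmqyh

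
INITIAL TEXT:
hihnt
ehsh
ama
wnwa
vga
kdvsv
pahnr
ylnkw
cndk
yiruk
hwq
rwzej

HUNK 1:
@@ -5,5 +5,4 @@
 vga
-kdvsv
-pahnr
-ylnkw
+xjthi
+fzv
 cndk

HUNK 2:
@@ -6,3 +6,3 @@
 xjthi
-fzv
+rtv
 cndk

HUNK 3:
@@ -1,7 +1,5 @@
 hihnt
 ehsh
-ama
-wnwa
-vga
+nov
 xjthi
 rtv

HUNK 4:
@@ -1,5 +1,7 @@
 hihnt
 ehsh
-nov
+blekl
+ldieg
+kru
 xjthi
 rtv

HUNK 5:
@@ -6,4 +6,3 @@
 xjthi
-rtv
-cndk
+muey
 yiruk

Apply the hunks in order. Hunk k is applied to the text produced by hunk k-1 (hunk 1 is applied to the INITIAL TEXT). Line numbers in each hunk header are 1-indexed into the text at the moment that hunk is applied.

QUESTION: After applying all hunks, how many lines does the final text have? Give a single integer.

Hunk 1: at line 5 remove [kdvsv,pahnr,ylnkw] add [xjthi,fzv] -> 11 lines: hihnt ehsh ama wnwa vga xjthi fzv cndk yiruk hwq rwzej
Hunk 2: at line 6 remove [fzv] add [rtv] -> 11 lines: hihnt ehsh ama wnwa vga xjthi rtv cndk yiruk hwq rwzej
Hunk 3: at line 1 remove [ama,wnwa,vga] add [nov] -> 9 lines: hihnt ehsh nov xjthi rtv cndk yiruk hwq rwzej
Hunk 4: at line 1 remove [nov] add [blekl,ldieg,kru] -> 11 lines: hihnt ehsh blekl ldieg kru xjthi rtv cndk yiruk hwq rwzej
Hunk 5: at line 6 remove [rtv,cndk] add [muey] -> 10 lines: hihnt ehsh blekl ldieg kru xjthi muey yiruk hwq rwzej
Final line count: 10

Answer: 10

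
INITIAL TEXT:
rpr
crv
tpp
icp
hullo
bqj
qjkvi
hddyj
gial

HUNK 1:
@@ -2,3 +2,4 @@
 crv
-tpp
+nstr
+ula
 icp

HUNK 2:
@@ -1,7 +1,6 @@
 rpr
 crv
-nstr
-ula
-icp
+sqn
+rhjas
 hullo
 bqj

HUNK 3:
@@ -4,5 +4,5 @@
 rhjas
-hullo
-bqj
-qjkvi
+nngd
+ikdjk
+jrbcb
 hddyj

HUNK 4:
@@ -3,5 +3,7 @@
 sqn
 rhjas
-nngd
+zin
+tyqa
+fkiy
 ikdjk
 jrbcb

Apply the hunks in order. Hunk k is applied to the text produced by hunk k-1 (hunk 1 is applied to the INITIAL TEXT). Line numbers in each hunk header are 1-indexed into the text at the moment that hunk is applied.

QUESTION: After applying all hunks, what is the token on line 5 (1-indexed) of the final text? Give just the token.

Hunk 1: at line 2 remove [tpp] add [nstr,ula] -> 10 lines: rpr crv nstr ula icp hullo bqj qjkvi hddyj gial
Hunk 2: at line 1 remove [nstr,ula,icp] add [sqn,rhjas] -> 9 lines: rpr crv sqn rhjas hullo bqj qjkvi hddyj gial
Hunk 3: at line 4 remove [hullo,bqj,qjkvi] add [nngd,ikdjk,jrbcb] -> 9 lines: rpr crv sqn rhjas nngd ikdjk jrbcb hddyj gial
Hunk 4: at line 3 remove [nngd] add [zin,tyqa,fkiy] -> 11 lines: rpr crv sqn rhjas zin tyqa fkiy ikdjk jrbcb hddyj gial
Final line 5: zin

Answer: zin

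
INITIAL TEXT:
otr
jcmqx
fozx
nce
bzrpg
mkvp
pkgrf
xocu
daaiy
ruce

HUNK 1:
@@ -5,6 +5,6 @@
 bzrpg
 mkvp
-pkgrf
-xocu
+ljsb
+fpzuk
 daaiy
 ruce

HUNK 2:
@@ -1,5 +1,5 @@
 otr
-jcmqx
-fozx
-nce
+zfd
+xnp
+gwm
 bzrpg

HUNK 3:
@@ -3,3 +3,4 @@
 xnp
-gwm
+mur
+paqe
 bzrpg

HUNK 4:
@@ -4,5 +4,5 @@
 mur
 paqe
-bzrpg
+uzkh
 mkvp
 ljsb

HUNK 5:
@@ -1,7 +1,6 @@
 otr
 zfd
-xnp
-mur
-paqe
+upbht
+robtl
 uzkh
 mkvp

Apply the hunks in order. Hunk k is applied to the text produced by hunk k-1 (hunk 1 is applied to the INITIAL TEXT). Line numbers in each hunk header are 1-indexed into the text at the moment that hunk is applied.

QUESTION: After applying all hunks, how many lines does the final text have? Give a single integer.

Hunk 1: at line 5 remove [pkgrf,xocu] add [ljsb,fpzuk] -> 10 lines: otr jcmqx fozx nce bzrpg mkvp ljsb fpzuk daaiy ruce
Hunk 2: at line 1 remove [jcmqx,fozx,nce] add [zfd,xnp,gwm] -> 10 lines: otr zfd xnp gwm bzrpg mkvp ljsb fpzuk daaiy ruce
Hunk 3: at line 3 remove [gwm] add [mur,paqe] -> 11 lines: otr zfd xnp mur paqe bzrpg mkvp ljsb fpzuk daaiy ruce
Hunk 4: at line 4 remove [bzrpg] add [uzkh] -> 11 lines: otr zfd xnp mur paqe uzkh mkvp ljsb fpzuk daaiy ruce
Hunk 5: at line 1 remove [xnp,mur,paqe] add [upbht,robtl] -> 10 lines: otr zfd upbht robtl uzkh mkvp ljsb fpzuk daaiy ruce
Final line count: 10

Answer: 10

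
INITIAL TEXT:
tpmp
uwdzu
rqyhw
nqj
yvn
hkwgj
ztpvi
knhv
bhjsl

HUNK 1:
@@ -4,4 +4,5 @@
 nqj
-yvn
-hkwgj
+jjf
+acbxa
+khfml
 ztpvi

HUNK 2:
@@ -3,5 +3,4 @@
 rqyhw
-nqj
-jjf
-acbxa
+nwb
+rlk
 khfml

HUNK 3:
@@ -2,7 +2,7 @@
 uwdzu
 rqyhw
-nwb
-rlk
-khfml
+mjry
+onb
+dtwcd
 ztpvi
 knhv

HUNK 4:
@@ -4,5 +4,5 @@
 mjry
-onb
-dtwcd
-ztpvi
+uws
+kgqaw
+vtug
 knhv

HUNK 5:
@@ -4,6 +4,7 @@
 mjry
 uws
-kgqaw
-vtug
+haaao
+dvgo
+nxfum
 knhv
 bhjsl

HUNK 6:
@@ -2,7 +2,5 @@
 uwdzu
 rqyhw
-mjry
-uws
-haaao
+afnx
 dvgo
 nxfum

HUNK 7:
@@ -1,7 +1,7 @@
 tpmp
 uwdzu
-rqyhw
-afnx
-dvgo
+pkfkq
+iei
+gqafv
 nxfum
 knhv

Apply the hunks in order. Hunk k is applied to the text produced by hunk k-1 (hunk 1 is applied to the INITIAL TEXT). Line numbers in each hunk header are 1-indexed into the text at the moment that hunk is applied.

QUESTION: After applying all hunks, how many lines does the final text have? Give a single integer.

Hunk 1: at line 4 remove [yvn,hkwgj] add [jjf,acbxa,khfml] -> 10 lines: tpmp uwdzu rqyhw nqj jjf acbxa khfml ztpvi knhv bhjsl
Hunk 2: at line 3 remove [nqj,jjf,acbxa] add [nwb,rlk] -> 9 lines: tpmp uwdzu rqyhw nwb rlk khfml ztpvi knhv bhjsl
Hunk 3: at line 2 remove [nwb,rlk,khfml] add [mjry,onb,dtwcd] -> 9 lines: tpmp uwdzu rqyhw mjry onb dtwcd ztpvi knhv bhjsl
Hunk 4: at line 4 remove [onb,dtwcd,ztpvi] add [uws,kgqaw,vtug] -> 9 lines: tpmp uwdzu rqyhw mjry uws kgqaw vtug knhv bhjsl
Hunk 5: at line 4 remove [kgqaw,vtug] add [haaao,dvgo,nxfum] -> 10 lines: tpmp uwdzu rqyhw mjry uws haaao dvgo nxfum knhv bhjsl
Hunk 6: at line 2 remove [mjry,uws,haaao] add [afnx] -> 8 lines: tpmp uwdzu rqyhw afnx dvgo nxfum knhv bhjsl
Hunk 7: at line 1 remove [rqyhw,afnx,dvgo] add [pkfkq,iei,gqafv] -> 8 lines: tpmp uwdzu pkfkq iei gqafv nxfum knhv bhjsl
Final line count: 8

Answer: 8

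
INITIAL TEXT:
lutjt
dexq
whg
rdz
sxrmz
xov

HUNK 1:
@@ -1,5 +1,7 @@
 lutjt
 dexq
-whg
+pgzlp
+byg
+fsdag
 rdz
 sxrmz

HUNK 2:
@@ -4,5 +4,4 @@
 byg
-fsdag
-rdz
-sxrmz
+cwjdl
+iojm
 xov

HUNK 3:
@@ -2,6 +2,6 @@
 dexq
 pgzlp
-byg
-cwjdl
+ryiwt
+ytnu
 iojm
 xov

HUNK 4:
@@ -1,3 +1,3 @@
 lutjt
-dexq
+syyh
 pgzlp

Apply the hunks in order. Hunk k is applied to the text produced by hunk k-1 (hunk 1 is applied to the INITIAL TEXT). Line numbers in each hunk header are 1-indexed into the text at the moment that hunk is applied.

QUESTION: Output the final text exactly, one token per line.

Hunk 1: at line 1 remove [whg] add [pgzlp,byg,fsdag] -> 8 lines: lutjt dexq pgzlp byg fsdag rdz sxrmz xov
Hunk 2: at line 4 remove [fsdag,rdz,sxrmz] add [cwjdl,iojm] -> 7 lines: lutjt dexq pgzlp byg cwjdl iojm xov
Hunk 3: at line 2 remove [byg,cwjdl] add [ryiwt,ytnu] -> 7 lines: lutjt dexq pgzlp ryiwt ytnu iojm xov
Hunk 4: at line 1 remove [dexq] add [syyh] -> 7 lines: lutjt syyh pgzlp ryiwt ytnu iojm xov

Answer: lutjt
syyh
pgzlp
ryiwt
ytnu
iojm
xov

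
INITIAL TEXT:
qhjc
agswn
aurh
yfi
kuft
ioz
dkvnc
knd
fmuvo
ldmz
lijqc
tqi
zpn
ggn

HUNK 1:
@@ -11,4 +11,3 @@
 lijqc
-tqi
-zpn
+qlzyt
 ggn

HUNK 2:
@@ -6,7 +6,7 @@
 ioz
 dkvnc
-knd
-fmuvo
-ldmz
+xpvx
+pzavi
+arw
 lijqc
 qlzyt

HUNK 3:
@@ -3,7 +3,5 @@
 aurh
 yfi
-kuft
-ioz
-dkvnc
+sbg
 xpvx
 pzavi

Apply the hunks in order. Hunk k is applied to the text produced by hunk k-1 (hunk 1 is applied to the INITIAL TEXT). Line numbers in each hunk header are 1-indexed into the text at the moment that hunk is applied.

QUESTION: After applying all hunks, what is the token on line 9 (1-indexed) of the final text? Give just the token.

Answer: lijqc

Derivation:
Hunk 1: at line 11 remove [tqi,zpn] add [qlzyt] -> 13 lines: qhjc agswn aurh yfi kuft ioz dkvnc knd fmuvo ldmz lijqc qlzyt ggn
Hunk 2: at line 6 remove [knd,fmuvo,ldmz] add [xpvx,pzavi,arw] -> 13 lines: qhjc agswn aurh yfi kuft ioz dkvnc xpvx pzavi arw lijqc qlzyt ggn
Hunk 3: at line 3 remove [kuft,ioz,dkvnc] add [sbg] -> 11 lines: qhjc agswn aurh yfi sbg xpvx pzavi arw lijqc qlzyt ggn
Final line 9: lijqc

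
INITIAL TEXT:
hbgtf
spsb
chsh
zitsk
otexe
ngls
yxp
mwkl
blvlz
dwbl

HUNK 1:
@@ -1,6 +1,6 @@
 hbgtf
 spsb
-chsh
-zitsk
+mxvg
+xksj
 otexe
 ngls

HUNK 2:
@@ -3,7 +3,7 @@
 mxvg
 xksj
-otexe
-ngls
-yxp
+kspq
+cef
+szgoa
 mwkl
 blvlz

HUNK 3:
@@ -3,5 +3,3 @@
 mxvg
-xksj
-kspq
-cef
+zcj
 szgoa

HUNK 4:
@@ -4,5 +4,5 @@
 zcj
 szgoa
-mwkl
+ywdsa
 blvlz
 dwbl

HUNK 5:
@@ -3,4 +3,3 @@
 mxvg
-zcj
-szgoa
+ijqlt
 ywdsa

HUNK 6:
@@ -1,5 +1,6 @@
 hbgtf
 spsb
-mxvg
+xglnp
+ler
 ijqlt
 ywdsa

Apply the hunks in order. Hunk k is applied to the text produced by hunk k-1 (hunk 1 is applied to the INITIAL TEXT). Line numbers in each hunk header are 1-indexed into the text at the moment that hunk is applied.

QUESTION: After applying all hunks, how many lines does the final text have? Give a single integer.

Answer: 8

Derivation:
Hunk 1: at line 1 remove [chsh,zitsk] add [mxvg,xksj] -> 10 lines: hbgtf spsb mxvg xksj otexe ngls yxp mwkl blvlz dwbl
Hunk 2: at line 3 remove [otexe,ngls,yxp] add [kspq,cef,szgoa] -> 10 lines: hbgtf spsb mxvg xksj kspq cef szgoa mwkl blvlz dwbl
Hunk 3: at line 3 remove [xksj,kspq,cef] add [zcj] -> 8 lines: hbgtf spsb mxvg zcj szgoa mwkl blvlz dwbl
Hunk 4: at line 4 remove [mwkl] add [ywdsa] -> 8 lines: hbgtf spsb mxvg zcj szgoa ywdsa blvlz dwbl
Hunk 5: at line 3 remove [zcj,szgoa] add [ijqlt] -> 7 lines: hbgtf spsb mxvg ijqlt ywdsa blvlz dwbl
Hunk 6: at line 1 remove [mxvg] add [xglnp,ler] -> 8 lines: hbgtf spsb xglnp ler ijqlt ywdsa blvlz dwbl
Final line count: 8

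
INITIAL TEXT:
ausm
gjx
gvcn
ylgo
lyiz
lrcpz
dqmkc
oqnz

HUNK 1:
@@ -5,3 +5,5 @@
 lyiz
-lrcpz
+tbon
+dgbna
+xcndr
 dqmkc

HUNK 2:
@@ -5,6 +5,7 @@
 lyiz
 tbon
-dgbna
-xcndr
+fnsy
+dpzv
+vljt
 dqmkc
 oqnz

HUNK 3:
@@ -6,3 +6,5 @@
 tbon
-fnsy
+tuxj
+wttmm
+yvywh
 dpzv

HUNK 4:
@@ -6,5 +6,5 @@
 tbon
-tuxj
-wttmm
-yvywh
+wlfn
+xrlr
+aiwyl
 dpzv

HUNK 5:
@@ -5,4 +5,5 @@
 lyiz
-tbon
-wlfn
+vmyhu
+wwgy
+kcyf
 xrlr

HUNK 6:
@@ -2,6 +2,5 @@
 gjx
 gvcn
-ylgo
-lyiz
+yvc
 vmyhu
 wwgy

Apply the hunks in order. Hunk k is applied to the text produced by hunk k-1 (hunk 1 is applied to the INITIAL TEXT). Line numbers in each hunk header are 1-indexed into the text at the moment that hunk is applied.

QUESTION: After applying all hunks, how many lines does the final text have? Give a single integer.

Hunk 1: at line 5 remove [lrcpz] add [tbon,dgbna,xcndr] -> 10 lines: ausm gjx gvcn ylgo lyiz tbon dgbna xcndr dqmkc oqnz
Hunk 2: at line 5 remove [dgbna,xcndr] add [fnsy,dpzv,vljt] -> 11 lines: ausm gjx gvcn ylgo lyiz tbon fnsy dpzv vljt dqmkc oqnz
Hunk 3: at line 6 remove [fnsy] add [tuxj,wttmm,yvywh] -> 13 lines: ausm gjx gvcn ylgo lyiz tbon tuxj wttmm yvywh dpzv vljt dqmkc oqnz
Hunk 4: at line 6 remove [tuxj,wttmm,yvywh] add [wlfn,xrlr,aiwyl] -> 13 lines: ausm gjx gvcn ylgo lyiz tbon wlfn xrlr aiwyl dpzv vljt dqmkc oqnz
Hunk 5: at line 5 remove [tbon,wlfn] add [vmyhu,wwgy,kcyf] -> 14 lines: ausm gjx gvcn ylgo lyiz vmyhu wwgy kcyf xrlr aiwyl dpzv vljt dqmkc oqnz
Hunk 6: at line 2 remove [ylgo,lyiz] add [yvc] -> 13 lines: ausm gjx gvcn yvc vmyhu wwgy kcyf xrlr aiwyl dpzv vljt dqmkc oqnz
Final line count: 13

Answer: 13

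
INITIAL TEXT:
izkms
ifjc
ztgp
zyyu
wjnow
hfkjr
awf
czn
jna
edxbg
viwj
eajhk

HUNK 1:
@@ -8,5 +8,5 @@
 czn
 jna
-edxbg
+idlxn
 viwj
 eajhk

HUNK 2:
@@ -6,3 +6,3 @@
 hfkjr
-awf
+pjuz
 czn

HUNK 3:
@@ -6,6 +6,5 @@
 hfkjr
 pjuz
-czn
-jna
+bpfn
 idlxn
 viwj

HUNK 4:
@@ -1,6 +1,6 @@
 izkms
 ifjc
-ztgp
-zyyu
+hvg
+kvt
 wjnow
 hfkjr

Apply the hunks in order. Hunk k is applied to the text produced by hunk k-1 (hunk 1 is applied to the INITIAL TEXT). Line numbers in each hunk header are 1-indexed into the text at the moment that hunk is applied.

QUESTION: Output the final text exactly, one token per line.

Hunk 1: at line 8 remove [edxbg] add [idlxn] -> 12 lines: izkms ifjc ztgp zyyu wjnow hfkjr awf czn jna idlxn viwj eajhk
Hunk 2: at line 6 remove [awf] add [pjuz] -> 12 lines: izkms ifjc ztgp zyyu wjnow hfkjr pjuz czn jna idlxn viwj eajhk
Hunk 3: at line 6 remove [czn,jna] add [bpfn] -> 11 lines: izkms ifjc ztgp zyyu wjnow hfkjr pjuz bpfn idlxn viwj eajhk
Hunk 4: at line 1 remove [ztgp,zyyu] add [hvg,kvt] -> 11 lines: izkms ifjc hvg kvt wjnow hfkjr pjuz bpfn idlxn viwj eajhk

Answer: izkms
ifjc
hvg
kvt
wjnow
hfkjr
pjuz
bpfn
idlxn
viwj
eajhk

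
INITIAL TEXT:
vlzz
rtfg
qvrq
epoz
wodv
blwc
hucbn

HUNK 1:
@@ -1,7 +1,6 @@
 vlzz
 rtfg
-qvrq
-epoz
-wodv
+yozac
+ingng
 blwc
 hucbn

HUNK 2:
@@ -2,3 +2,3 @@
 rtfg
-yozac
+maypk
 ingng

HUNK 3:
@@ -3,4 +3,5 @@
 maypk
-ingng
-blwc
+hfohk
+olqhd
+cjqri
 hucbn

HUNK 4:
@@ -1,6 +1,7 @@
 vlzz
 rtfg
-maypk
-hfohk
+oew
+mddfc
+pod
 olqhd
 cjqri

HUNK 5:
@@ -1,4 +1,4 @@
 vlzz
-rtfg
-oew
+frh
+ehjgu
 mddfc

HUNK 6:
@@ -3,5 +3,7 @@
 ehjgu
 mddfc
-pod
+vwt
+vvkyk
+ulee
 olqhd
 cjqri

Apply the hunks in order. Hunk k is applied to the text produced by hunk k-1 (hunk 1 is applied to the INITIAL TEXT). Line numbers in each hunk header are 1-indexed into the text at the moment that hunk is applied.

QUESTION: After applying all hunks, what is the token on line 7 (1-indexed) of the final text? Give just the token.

Hunk 1: at line 1 remove [qvrq,epoz,wodv] add [yozac,ingng] -> 6 lines: vlzz rtfg yozac ingng blwc hucbn
Hunk 2: at line 2 remove [yozac] add [maypk] -> 6 lines: vlzz rtfg maypk ingng blwc hucbn
Hunk 3: at line 3 remove [ingng,blwc] add [hfohk,olqhd,cjqri] -> 7 lines: vlzz rtfg maypk hfohk olqhd cjqri hucbn
Hunk 4: at line 1 remove [maypk,hfohk] add [oew,mddfc,pod] -> 8 lines: vlzz rtfg oew mddfc pod olqhd cjqri hucbn
Hunk 5: at line 1 remove [rtfg,oew] add [frh,ehjgu] -> 8 lines: vlzz frh ehjgu mddfc pod olqhd cjqri hucbn
Hunk 6: at line 3 remove [pod] add [vwt,vvkyk,ulee] -> 10 lines: vlzz frh ehjgu mddfc vwt vvkyk ulee olqhd cjqri hucbn
Final line 7: ulee

Answer: ulee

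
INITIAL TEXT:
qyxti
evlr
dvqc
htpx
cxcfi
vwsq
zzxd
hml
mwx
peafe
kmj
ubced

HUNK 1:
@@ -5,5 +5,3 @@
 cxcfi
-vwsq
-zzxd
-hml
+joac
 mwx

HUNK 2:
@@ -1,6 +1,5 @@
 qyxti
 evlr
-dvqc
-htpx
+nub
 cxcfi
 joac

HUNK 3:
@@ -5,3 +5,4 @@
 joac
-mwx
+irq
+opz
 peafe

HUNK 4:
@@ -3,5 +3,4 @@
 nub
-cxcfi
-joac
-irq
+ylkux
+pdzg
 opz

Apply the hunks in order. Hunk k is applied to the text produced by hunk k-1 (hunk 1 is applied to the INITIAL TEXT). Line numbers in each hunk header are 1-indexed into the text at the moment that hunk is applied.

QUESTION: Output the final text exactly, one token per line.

Answer: qyxti
evlr
nub
ylkux
pdzg
opz
peafe
kmj
ubced

Derivation:
Hunk 1: at line 5 remove [vwsq,zzxd,hml] add [joac] -> 10 lines: qyxti evlr dvqc htpx cxcfi joac mwx peafe kmj ubced
Hunk 2: at line 1 remove [dvqc,htpx] add [nub] -> 9 lines: qyxti evlr nub cxcfi joac mwx peafe kmj ubced
Hunk 3: at line 5 remove [mwx] add [irq,opz] -> 10 lines: qyxti evlr nub cxcfi joac irq opz peafe kmj ubced
Hunk 4: at line 3 remove [cxcfi,joac,irq] add [ylkux,pdzg] -> 9 lines: qyxti evlr nub ylkux pdzg opz peafe kmj ubced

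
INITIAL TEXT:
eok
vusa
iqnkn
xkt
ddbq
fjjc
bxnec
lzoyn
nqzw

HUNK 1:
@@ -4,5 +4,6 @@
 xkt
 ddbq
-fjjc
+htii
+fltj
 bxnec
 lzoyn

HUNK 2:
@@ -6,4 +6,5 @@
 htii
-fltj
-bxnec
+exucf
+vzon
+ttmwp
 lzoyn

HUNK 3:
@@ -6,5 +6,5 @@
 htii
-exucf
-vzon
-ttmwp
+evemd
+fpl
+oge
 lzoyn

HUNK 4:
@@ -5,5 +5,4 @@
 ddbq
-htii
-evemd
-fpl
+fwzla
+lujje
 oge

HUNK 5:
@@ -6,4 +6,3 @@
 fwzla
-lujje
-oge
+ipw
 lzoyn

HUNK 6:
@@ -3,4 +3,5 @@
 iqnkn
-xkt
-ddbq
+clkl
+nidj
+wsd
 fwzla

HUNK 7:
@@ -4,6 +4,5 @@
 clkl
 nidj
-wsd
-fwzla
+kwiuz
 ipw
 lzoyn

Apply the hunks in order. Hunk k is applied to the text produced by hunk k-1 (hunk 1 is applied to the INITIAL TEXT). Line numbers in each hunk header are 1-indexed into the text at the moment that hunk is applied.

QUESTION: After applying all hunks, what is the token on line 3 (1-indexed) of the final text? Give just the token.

Hunk 1: at line 4 remove [fjjc] add [htii,fltj] -> 10 lines: eok vusa iqnkn xkt ddbq htii fltj bxnec lzoyn nqzw
Hunk 2: at line 6 remove [fltj,bxnec] add [exucf,vzon,ttmwp] -> 11 lines: eok vusa iqnkn xkt ddbq htii exucf vzon ttmwp lzoyn nqzw
Hunk 3: at line 6 remove [exucf,vzon,ttmwp] add [evemd,fpl,oge] -> 11 lines: eok vusa iqnkn xkt ddbq htii evemd fpl oge lzoyn nqzw
Hunk 4: at line 5 remove [htii,evemd,fpl] add [fwzla,lujje] -> 10 lines: eok vusa iqnkn xkt ddbq fwzla lujje oge lzoyn nqzw
Hunk 5: at line 6 remove [lujje,oge] add [ipw] -> 9 lines: eok vusa iqnkn xkt ddbq fwzla ipw lzoyn nqzw
Hunk 6: at line 3 remove [xkt,ddbq] add [clkl,nidj,wsd] -> 10 lines: eok vusa iqnkn clkl nidj wsd fwzla ipw lzoyn nqzw
Hunk 7: at line 4 remove [wsd,fwzla] add [kwiuz] -> 9 lines: eok vusa iqnkn clkl nidj kwiuz ipw lzoyn nqzw
Final line 3: iqnkn

Answer: iqnkn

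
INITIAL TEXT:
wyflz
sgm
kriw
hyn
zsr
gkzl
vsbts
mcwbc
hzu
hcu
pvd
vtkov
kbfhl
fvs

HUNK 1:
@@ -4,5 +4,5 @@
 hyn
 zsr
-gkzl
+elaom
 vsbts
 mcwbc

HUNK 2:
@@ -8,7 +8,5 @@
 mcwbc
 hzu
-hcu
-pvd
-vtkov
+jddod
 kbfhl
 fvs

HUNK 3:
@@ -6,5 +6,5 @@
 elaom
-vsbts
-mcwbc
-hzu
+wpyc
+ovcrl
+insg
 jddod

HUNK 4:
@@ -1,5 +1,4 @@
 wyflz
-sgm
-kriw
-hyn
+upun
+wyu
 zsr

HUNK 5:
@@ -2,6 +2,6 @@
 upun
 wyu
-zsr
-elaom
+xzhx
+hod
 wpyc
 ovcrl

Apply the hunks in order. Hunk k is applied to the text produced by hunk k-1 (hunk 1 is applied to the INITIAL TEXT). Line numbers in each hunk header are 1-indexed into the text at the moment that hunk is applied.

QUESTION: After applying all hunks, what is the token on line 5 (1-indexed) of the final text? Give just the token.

Answer: hod

Derivation:
Hunk 1: at line 4 remove [gkzl] add [elaom] -> 14 lines: wyflz sgm kriw hyn zsr elaom vsbts mcwbc hzu hcu pvd vtkov kbfhl fvs
Hunk 2: at line 8 remove [hcu,pvd,vtkov] add [jddod] -> 12 lines: wyflz sgm kriw hyn zsr elaom vsbts mcwbc hzu jddod kbfhl fvs
Hunk 3: at line 6 remove [vsbts,mcwbc,hzu] add [wpyc,ovcrl,insg] -> 12 lines: wyflz sgm kriw hyn zsr elaom wpyc ovcrl insg jddod kbfhl fvs
Hunk 4: at line 1 remove [sgm,kriw,hyn] add [upun,wyu] -> 11 lines: wyflz upun wyu zsr elaom wpyc ovcrl insg jddod kbfhl fvs
Hunk 5: at line 2 remove [zsr,elaom] add [xzhx,hod] -> 11 lines: wyflz upun wyu xzhx hod wpyc ovcrl insg jddod kbfhl fvs
Final line 5: hod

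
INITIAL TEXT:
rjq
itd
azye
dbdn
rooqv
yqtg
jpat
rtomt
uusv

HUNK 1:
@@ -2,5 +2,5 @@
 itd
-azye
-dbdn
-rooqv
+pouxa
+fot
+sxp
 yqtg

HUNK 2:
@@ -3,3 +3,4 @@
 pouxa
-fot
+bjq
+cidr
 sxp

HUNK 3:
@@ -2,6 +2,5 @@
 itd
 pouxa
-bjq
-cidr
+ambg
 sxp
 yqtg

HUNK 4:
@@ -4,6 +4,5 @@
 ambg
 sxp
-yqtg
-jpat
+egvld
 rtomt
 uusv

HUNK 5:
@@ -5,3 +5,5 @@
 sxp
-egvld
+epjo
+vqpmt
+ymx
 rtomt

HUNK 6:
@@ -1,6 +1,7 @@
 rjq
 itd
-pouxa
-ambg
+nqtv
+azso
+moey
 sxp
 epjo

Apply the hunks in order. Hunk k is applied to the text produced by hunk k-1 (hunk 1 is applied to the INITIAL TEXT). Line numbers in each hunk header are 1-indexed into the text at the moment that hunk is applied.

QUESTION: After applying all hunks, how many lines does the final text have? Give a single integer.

Answer: 11

Derivation:
Hunk 1: at line 2 remove [azye,dbdn,rooqv] add [pouxa,fot,sxp] -> 9 lines: rjq itd pouxa fot sxp yqtg jpat rtomt uusv
Hunk 2: at line 3 remove [fot] add [bjq,cidr] -> 10 lines: rjq itd pouxa bjq cidr sxp yqtg jpat rtomt uusv
Hunk 3: at line 2 remove [bjq,cidr] add [ambg] -> 9 lines: rjq itd pouxa ambg sxp yqtg jpat rtomt uusv
Hunk 4: at line 4 remove [yqtg,jpat] add [egvld] -> 8 lines: rjq itd pouxa ambg sxp egvld rtomt uusv
Hunk 5: at line 5 remove [egvld] add [epjo,vqpmt,ymx] -> 10 lines: rjq itd pouxa ambg sxp epjo vqpmt ymx rtomt uusv
Hunk 6: at line 1 remove [pouxa,ambg] add [nqtv,azso,moey] -> 11 lines: rjq itd nqtv azso moey sxp epjo vqpmt ymx rtomt uusv
Final line count: 11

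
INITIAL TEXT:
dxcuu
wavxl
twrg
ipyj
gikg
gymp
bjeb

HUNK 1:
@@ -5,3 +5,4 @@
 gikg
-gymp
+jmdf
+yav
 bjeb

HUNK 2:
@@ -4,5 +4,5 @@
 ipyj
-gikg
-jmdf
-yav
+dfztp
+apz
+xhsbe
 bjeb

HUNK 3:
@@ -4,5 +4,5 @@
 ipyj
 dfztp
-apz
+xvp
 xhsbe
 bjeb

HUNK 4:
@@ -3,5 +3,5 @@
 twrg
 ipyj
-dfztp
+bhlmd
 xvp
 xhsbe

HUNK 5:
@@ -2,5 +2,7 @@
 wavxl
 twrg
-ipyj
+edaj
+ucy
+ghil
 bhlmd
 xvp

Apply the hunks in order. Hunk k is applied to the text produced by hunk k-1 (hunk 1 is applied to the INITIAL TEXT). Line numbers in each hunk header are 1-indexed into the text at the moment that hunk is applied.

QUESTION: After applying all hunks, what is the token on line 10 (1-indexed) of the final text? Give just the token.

Hunk 1: at line 5 remove [gymp] add [jmdf,yav] -> 8 lines: dxcuu wavxl twrg ipyj gikg jmdf yav bjeb
Hunk 2: at line 4 remove [gikg,jmdf,yav] add [dfztp,apz,xhsbe] -> 8 lines: dxcuu wavxl twrg ipyj dfztp apz xhsbe bjeb
Hunk 3: at line 4 remove [apz] add [xvp] -> 8 lines: dxcuu wavxl twrg ipyj dfztp xvp xhsbe bjeb
Hunk 4: at line 3 remove [dfztp] add [bhlmd] -> 8 lines: dxcuu wavxl twrg ipyj bhlmd xvp xhsbe bjeb
Hunk 5: at line 2 remove [ipyj] add [edaj,ucy,ghil] -> 10 lines: dxcuu wavxl twrg edaj ucy ghil bhlmd xvp xhsbe bjeb
Final line 10: bjeb

Answer: bjeb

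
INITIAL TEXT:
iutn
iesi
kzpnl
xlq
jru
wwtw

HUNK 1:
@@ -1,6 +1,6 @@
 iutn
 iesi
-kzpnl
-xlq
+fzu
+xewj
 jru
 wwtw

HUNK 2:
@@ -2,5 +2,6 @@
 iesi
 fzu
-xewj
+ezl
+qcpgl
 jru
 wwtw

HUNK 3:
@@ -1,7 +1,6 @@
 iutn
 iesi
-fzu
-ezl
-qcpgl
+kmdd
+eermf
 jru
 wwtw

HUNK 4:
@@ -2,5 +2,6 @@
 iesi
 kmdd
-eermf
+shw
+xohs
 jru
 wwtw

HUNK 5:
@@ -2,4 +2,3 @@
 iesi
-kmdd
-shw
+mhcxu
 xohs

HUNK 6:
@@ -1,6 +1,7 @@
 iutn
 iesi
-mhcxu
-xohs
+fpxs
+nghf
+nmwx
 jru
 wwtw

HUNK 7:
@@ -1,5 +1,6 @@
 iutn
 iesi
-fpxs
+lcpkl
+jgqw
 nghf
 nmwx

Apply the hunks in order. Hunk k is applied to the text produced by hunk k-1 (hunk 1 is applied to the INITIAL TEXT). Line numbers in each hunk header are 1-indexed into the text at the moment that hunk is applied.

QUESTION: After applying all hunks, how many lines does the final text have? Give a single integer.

Answer: 8

Derivation:
Hunk 1: at line 1 remove [kzpnl,xlq] add [fzu,xewj] -> 6 lines: iutn iesi fzu xewj jru wwtw
Hunk 2: at line 2 remove [xewj] add [ezl,qcpgl] -> 7 lines: iutn iesi fzu ezl qcpgl jru wwtw
Hunk 3: at line 1 remove [fzu,ezl,qcpgl] add [kmdd,eermf] -> 6 lines: iutn iesi kmdd eermf jru wwtw
Hunk 4: at line 2 remove [eermf] add [shw,xohs] -> 7 lines: iutn iesi kmdd shw xohs jru wwtw
Hunk 5: at line 2 remove [kmdd,shw] add [mhcxu] -> 6 lines: iutn iesi mhcxu xohs jru wwtw
Hunk 6: at line 1 remove [mhcxu,xohs] add [fpxs,nghf,nmwx] -> 7 lines: iutn iesi fpxs nghf nmwx jru wwtw
Hunk 7: at line 1 remove [fpxs] add [lcpkl,jgqw] -> 8 lines: iutn iesi lcpkl jgqw nghf nmwx jru wwtw
Final line count: 8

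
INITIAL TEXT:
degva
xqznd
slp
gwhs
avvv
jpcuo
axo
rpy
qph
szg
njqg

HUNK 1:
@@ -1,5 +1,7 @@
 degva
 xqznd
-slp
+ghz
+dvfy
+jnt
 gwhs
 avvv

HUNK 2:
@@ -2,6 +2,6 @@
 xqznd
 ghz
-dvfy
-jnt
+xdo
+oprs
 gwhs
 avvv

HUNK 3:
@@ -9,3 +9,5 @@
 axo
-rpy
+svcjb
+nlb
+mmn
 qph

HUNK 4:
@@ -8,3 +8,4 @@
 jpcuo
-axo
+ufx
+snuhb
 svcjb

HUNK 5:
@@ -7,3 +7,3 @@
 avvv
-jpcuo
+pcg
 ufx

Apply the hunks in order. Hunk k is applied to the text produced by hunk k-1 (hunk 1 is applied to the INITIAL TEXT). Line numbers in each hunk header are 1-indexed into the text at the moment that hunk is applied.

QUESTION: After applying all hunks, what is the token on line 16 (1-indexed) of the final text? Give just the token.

Answer: njqg

Derivation:
Hunk 1: at line 1 remove [slp] add [ghz,dvfy,jnt] -> 13 lines: degva xqznd ghz dvfy jnt gwhs avvv jpcuo axo rpy qph szg njqg
Hunk 2: at line 2 remove [dvfy,jnt] add [xdo,oprs] -> 13 lines: degva xqznd ghz xdo oprs gwhs avvv jpcuo axo rpy qph szg njqg
Hunk 3: at line 9 remove [rpy] add [svcjb,nlb,mmn] -> 15 lines: degva xqznd ghz xdo oprs gwhs avvv jpcuo axo svcjb nlb mmn qph szg njqg
Hunk 4: at line 8 remove [axo] add [ufx,snuhb] -> 16 lines: degva xqznd ghz xdo oprs gwhs avvv jpcuo ufx snuhb svcjb nlb mmn qph szg njqg
Hunk 5: at line 7 remove [jpcuo] add [pcg] -> 16 lines: degva xqznd ghz xdo oprs gwhs avvv pcg ufx snuhb svcjb nlb mmn qph szg njqg
Final line 16: njqg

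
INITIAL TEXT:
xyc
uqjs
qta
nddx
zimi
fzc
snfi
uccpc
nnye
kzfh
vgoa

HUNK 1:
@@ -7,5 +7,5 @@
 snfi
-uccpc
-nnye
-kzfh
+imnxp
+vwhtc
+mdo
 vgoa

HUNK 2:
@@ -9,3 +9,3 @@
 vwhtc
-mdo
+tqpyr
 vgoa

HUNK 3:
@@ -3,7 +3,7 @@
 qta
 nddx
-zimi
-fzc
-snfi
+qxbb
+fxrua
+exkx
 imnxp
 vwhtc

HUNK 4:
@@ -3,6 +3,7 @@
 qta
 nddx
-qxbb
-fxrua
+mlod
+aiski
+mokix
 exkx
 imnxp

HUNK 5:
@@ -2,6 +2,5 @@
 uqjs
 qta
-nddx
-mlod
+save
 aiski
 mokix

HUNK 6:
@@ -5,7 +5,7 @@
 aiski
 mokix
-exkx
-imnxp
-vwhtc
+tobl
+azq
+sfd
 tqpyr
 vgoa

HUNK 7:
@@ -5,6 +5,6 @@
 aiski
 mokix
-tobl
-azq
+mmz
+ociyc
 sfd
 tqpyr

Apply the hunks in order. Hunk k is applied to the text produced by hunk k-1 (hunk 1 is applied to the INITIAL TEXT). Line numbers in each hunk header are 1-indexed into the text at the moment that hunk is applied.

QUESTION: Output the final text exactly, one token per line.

Answer: xyc
uqjs
qta
save
aiski
mokix
mmz
ociyc
sfd
tqpyr
vgoa

Derivation:
Hunk 1: at line 7 remove [uccpc,nnye,kzfh] add [imnxp,vwhtc,mdo] -> 11 lines: xyc uqjs qta nddx zimi fzc snfi imnxp vwhtc mdo vgoa
Hunk 2: at line 9 remove [mdo] add [tqpyr] -> 11 lines: xyc uqjs qta nddx zimi fzc snfi imnxp vwhtc tqpyr vgoa
Hunk 3: at line 3 remove [zimi,fzc,snfi] add [qxbb,fxrua,exkx] -> 11 lines: xyc uqjs qta nddx qxbb fxrua exkx imnxp vwhtc tqpyr vgoa
Hunk 4: at line 3 remove [qxbb,fxrua] add [mlod,aiski,mokix] -> 12 lines: xyc uqjs qta nddx mlod aiski mokix exkx imnxp vwhtc tqpyr vgoa
Hunk 5: at line 2 remove [nddx,mlod] add [save] -> 11 lines: xyc uqjs qta save aiski mokix exkx imnxp vwhtc tqpyr vgoa
Hunk 6: at line 5 remove [exkx,imnxp,vwhtc] add [tobl,azq,sfd] -> 11 lines: xyc uqjs qta save aiski mokix tobl azq sfd tqpyr vgoa
Hunk 7: at line 5 remove [tobl,azq] add [mmz,ociyc] -> 11 lines: xyc uqjs qta save aiski mokix mmz ociyc sfd tqpyr vgoa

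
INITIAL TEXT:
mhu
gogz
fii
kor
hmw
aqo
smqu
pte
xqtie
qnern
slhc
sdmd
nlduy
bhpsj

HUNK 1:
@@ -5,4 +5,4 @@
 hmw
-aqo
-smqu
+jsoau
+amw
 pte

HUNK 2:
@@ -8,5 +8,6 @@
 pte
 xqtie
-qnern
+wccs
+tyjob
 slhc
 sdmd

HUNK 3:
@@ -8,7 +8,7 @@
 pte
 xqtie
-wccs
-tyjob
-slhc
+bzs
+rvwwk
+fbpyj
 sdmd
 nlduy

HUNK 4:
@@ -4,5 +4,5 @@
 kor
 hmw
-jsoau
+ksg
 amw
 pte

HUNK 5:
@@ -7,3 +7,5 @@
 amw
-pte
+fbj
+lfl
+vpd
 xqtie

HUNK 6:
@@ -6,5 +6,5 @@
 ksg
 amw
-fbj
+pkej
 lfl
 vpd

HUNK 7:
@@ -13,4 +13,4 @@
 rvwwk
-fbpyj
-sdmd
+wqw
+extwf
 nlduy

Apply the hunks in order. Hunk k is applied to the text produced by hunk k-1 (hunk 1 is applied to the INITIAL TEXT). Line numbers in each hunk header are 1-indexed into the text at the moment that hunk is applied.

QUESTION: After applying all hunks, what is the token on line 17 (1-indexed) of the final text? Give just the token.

Answer: bhpsj

Derivation:
Hunk 1: at line 5 remove [aqo,smqu] add [jsoau,amw] -> 14 lines: mhu gogz fii kor hmw jsoau amw pte xqtie qnern slhc sdmd nlduy bhpsj
Hunk 2: at line 8 remove [qnern] add [wccs,tyjob] -> 15 lines: mhu gogz fii kor hmw jsoau amw pte xqtie wccs tyjob slhc sdmd nlduy bhpsj
Hunk 3: at line 8 remove [wccs,tyjob,slhc] add [bzs,rvwwk,fbpyj] -> 15 lines: mhu gogz fii kor hmw jsoau amw pte xqtie bzs rvwwk fbpyj sdmd nlduy bhpsj
Hunk 4: at line 4 remove [jsoau] add [ksg] -> 15 lines: mhu gogz fii kor hmw ksg amw pte xqtie bzs rvwwk fbpyj sdmd nlduy bhpsj
Hunk 5: at line 7 remove [pte] add [fbj,lfl,vpd] -> 17 lines: mhu gogz fii kor hmw ksg amw fbj lfl vpd xqtie bzs rvwwk fbpyj sdmd nlduy bhpsj
Hunk 6: at line 6 remove [fbj] add [pkej] -> 17 lines: mhu gogz fii kor hmw ksg amw pkej lfl vpd xqtie bzs rvwwk fbpyj sdmd nlduy bhpsj
Hunk 7: at line 13 remove [fbpyj,sdmd] add [wqw,extwf] -> 17 lines: mhu gogz fii kor hmw ksg amw pkej lfl vpd xqtie bzs rvwwk wqw extwf nlduy bhpsj
Final line 17: bhpsj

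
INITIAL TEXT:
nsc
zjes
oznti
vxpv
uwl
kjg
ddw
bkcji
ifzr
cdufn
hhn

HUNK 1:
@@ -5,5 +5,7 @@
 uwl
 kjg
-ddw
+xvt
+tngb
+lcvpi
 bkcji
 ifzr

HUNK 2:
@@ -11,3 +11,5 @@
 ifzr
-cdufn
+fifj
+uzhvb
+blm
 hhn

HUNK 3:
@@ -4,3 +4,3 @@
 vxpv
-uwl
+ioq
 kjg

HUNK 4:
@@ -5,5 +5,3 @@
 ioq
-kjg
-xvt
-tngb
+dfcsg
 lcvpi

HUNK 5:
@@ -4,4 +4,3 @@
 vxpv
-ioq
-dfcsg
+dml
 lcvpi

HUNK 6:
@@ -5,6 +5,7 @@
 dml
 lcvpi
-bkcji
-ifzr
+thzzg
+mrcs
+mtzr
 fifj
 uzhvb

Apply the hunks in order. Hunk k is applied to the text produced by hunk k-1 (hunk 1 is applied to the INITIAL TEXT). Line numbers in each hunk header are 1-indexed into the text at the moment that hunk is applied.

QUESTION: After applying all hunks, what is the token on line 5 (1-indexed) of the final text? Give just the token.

Answer: dml

Derivation:
Hunk 1: at line 5 remove [ddw] add [xvt,tngb,lcvpi] -> 13 lines: nsc zjes oznti vxpv uwl kjg xvt tngb lcvpi bkcji ifzr cdufn hhn
Hunk 2: at line 11 remove [cdufn] add [fifj,uzhvb,blm] -> 15 lines: nsc zjes oznti vxpv uwl kjg xvt tngb lcvpi bkcji ifzr fifj uzhvb blm hhn
Hunk 3: at line 4 remove [uwl] add [ioq] -> 15 lines: nsc zjes oznti vxpv ioq kjg xvt tngb lcvpi bkcji ifzr fifj uzhvb blm hhn
Hunk 4: at line 5 remove [kjg,xvt,tngb] add [dfcsg] -> 13 lines: nsc zjes oznti vxpv ioq dfcsg lcvpi bkcji ifzr fifj uzhvb blm hhn
Hunk 5: at line 4 remove [ioq,dfcsg] add [dml] -> 12 lines: nsc zjes oznti vxpv dml lcvpi bkcji ifzr fifj uzhvb blm hhn
Hunk 6: at line 5 remove [bkcji,ifzr] add [thzzg,mrcs,mtzr] -> 13 lines: nsc zjes oznti vxpv dml lcvpi thzzg mrcs mtzr fifj uzhvb blm hhn
Final line 5: dml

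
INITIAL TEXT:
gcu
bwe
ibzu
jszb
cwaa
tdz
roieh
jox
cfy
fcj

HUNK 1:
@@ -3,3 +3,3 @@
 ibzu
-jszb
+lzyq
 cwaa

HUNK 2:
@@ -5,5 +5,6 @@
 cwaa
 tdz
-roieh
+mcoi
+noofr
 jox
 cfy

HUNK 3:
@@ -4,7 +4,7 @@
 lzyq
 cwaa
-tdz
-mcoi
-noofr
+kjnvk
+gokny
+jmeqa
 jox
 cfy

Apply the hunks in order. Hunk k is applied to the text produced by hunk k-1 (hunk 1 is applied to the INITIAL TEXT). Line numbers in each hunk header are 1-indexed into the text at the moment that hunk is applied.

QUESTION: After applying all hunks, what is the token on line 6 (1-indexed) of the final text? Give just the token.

Answer: kjnvk

Derivation:
Hunk 1: at line 3 remove [jszb] add [lzyq] -> 10 lines: gcu bwe ibzu lzyq cwaa tdz roieh jox cfy fcj
Hunk 2: at line 5 remove [roieh] add [mcoi,noofr] -> 11 lines: gcu bwe ibzu lzyq cwaa tdz mcoi noofr jox cfy fcj
Hunk 3: at line 4 remove [tdz,mcoi,noofr] add [kjnvk,gokny,jmeqa] -> 11 lines: gcu bwe ibzu lzyq cwaa kjnvk gokny jmeqa jox cfy fcj
Final line 6: kjnvk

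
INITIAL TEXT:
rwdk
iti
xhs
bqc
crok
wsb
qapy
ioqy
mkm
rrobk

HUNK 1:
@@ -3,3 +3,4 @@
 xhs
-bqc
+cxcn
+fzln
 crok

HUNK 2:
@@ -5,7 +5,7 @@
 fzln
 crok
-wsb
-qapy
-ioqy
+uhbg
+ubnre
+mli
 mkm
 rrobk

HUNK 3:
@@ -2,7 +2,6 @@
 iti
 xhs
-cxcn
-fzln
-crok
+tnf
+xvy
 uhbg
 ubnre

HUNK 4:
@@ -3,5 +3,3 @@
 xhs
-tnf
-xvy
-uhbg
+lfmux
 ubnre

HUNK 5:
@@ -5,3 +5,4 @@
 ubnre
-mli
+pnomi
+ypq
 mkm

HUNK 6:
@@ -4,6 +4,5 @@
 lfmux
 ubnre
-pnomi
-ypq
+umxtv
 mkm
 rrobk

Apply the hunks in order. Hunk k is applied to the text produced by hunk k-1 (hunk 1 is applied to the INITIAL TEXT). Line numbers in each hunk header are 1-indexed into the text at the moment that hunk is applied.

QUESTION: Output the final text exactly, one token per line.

Answer: rwdk
iti
xhs
lfmux
ubnre
umxtv
mkm
rrobk

Derivation:
Hunk 1: at line 3 remove [bqc] add [cxcn,fzln] -> 11 lines: rwdk iti xhs cxcn fzln crok wsb qapy ioqy mkm rrobk
Hunk 2: at line 5 remove [wsb,qapy,ioqy] add [uhbg,ubnre,mli] -> 11 lines: rwdk iti xhs cxcn fzln crok uhbg ubnre mli mkm rrobk
Hunk 3: at line 2 remove [cxcn,fzln,crok] add [tnf,xvy] -> 10 lines: rwdk iti xhs tnf xvy uhbg ubnre mli mkm rrobk
Hunk 4: at line 3 remove [tnf,xvy,uhbg] add [lfmux] -> 8 lines: rwdk iti xhs lfmux ubnre mli mkm rrobk
Hunk 5: at line 5 remove [mli] add [pnomi,ypq] -> 9 lines: rwdk iti xhs lfmux ubnre pnomi ypq mkm rrobk
Hunk 6: at line 4 remove [pnomi,ypq] add [umxtv] -> 8 lines: rwdk iti xhs lfmux ubnre umxtv mkm rrobk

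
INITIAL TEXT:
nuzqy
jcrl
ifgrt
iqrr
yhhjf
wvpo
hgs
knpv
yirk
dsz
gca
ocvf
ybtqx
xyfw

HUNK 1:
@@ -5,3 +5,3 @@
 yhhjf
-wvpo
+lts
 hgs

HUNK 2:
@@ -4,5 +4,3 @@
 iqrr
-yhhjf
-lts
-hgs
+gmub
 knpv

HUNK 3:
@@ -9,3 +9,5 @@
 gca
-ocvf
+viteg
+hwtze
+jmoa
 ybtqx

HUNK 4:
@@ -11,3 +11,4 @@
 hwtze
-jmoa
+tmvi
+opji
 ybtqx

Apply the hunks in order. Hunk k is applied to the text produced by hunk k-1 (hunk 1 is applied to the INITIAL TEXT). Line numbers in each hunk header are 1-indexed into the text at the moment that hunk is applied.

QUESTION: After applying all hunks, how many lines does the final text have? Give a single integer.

Answer: 15

Derivation:
Hunk 1: at line 5 remove [wvpo] add [lts] -> 14 lines: nuzqy jcrl ifgrt iqrr yhhjf lts hgs knpv yirk dsz gca ocvf ybtqx xyfw
Hunk 2: at line 4 remove [yhhjf,lts,hgs] add [gmub] -> 12 lines: nuzqy jcrl ifgrt iqrr gmub knpv yirk dsz gca ocvf ybtqx xyfw
Hunk 3: at line 9 remove [ocvf] add [viteg,hwtze,jmoa] -> 14 lines: nuzqy jcrl ifgrt iqrr gmub knpv yirk dsz gca viteg hwtze jmoa ybtqx xyfw
Hunk 4: at line 11 remove [jmoa] add [tmvi,opji] -> 15 lines: nuzqy jcrl ifgrt iqrr gmub knpv yirk dsz gca viteg hwtze tmvi opji ybtqx xyfw
Final line count: 15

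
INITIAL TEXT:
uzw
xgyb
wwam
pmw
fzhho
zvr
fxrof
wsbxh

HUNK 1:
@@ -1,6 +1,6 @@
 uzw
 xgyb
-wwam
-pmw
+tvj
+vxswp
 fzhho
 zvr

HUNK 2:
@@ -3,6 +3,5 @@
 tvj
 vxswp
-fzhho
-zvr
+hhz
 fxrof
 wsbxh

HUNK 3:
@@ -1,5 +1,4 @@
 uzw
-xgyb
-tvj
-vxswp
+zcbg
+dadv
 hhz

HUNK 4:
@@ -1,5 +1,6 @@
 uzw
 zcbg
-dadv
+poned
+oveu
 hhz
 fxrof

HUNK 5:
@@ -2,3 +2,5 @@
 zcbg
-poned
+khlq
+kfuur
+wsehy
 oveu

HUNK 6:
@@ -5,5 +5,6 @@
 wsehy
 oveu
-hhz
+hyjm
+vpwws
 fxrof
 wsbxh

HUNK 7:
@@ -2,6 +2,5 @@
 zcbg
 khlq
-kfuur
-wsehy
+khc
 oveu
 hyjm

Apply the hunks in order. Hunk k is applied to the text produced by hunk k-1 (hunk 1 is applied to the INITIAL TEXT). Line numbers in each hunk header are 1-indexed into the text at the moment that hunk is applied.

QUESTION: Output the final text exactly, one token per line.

Hunk 1: at line 1 remove [wwam,pmw] add [tvj,vxswp] -> 8 lines: uzw xgyb tvj vxswp fzhho zvr fxrof wsbxh
Hunk 2: at line 3 remove [fzhho,zvr] add [hhz] -> 7 lines: uzw xgyb tvj vxswp hhz fxrof wsbxh
Hunk 3: at line 1 remove [xgyb,tvj,vxswp] add [zcbg,dadv] -> 6 lines: uzw zcbg dadv hhz fxrof wsbxh
Hunk 4: at line 1 remove [dadv] add [poned,oveu] -> 7 lines: uzw zcbg poned oveu hhz fxrof wsbxh
Hunk 5: at line 2 remove [poned] add [khlq,kfuur,wsehy] -> 9 lines: uzw zcbg khlq kfuur wsehy oveu hhz fxrof wsbxh
Hunk 6: at line 5 remove [hhz] add [hyjm,vpwws] -> 10 lines: uzw zcbg khlq kfuur wsehy oveu hyjm vpwws fxrof wsbxh
Hunk 7: at line 2 remove [kfuur,wsehy] add [khc] -> 9 lines: uzw zcbg khlq khc oveu hyjm vpwws fxrof wsbxh

Answer: uzw
zcbg
khlq
khc
oveu
hyjm
vpwws
fxrof
wsbxh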